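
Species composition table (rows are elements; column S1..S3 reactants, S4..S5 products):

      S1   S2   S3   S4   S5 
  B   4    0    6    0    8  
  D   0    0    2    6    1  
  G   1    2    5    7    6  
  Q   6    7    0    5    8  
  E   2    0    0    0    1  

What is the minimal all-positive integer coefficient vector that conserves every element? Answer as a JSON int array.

Coefficients: [3, 5, 6, 1, 6]

B: 3·4+5·0+6·6 = 48 | 1·0+6·8 = 48
D: 3·0+5·0+6·2 = 12 | 1·6+6·1 = 12
G: 3·1+5·2+6·5 = 43 | 1·7+6·6 = 43
Q: 3·6+5·7+6·0 = 53 | 1·5+6·8 = 53
E: 3·2+5·0+6·0 = 6 | 1·0+6·1 = 6
gcd(3,5,6,1,6) = 1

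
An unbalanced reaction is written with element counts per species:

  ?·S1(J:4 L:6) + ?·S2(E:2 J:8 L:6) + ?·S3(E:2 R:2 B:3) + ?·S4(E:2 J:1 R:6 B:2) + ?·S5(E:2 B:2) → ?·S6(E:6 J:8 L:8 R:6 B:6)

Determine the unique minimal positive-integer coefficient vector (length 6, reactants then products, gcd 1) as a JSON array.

Coefficients: [5, 3, 6, 4, 5, 6]

E: 5·0+3·2+6·2+4·2+5·2 = 36 | 6·6 = 36
J: 5·4+3·8+6·0+4·1+5·0 = 48 | 6·8 = 48
L: 5·6+3·6+6·0+4·0+5·0 = 48 | 6·8 = 48
R: 5·0+3·0+6·2+4·6+5·0 = 36 | 6·6 = 36
B: 5·0+3·0+6·3+4·2+5·2 = 36 | 6·6 = 36
gcd(5,3,6,4,5,6) = 1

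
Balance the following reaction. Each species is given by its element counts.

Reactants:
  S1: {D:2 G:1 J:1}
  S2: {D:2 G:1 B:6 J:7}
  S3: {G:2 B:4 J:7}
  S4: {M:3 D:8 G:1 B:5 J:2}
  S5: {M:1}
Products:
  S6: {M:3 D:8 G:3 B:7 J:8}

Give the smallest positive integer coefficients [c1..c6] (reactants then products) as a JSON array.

Coefficients: [6, 2, 2, 3, 6, 5]

M: 6·0+2·0+2·0+3·3+6·1 = 15 | 5·3 = 15
D: 6·2+2·2+2·0+3·8+6·0 = 40 | 5·8 = 40
G: 6·1+2·1+2·2+3·1+6·0 = 15 | 5·3 = 15
B: 6·0+2·6+2·4+3·5+6·0 = 35 | 5·7 = 35
J: 6·1+2·7+2·7+3·2+6·0 = 40 | 5·8 = 40
gcd(6,2,2,3,6,5) = 1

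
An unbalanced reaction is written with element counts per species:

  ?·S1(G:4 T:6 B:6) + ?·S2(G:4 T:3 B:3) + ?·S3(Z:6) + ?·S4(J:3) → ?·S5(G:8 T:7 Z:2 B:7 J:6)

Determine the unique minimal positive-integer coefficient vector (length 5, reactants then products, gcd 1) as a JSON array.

Coefficients: [1, 5, 1, 6, 3]

G: 1·4+5·4+1·0+6·0 = 24 | 3·8 = 24
T: 1·6+5·3+1·0+6·0 = 21 | 3·7 = 21
Z: 1·0+5·0+1·6+6·0 = 6 | 3·2 = 6
B: 1·6+5·3+1·0+6·0 = 21 | 3·7 = 21
J: 1·0+5·0+1·0+6·3 = 18 | 3·6 = 18
gcd(1,5,1,6,3) = 1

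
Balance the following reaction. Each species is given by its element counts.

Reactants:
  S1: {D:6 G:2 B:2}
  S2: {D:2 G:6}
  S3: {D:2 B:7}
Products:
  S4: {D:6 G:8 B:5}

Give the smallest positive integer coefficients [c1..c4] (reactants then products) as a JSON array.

Coefficients: [2, 6, 3, 5]

D: 2·6+6·2+3·2 = 30 | 5·6 = 30
G: 2·2+6·6+3·0 = 40 | 5·8 = 40
B: 2·2+6·0+3·7 = 25 | 5·5 = 25
gcd(2,6,3,5) = 1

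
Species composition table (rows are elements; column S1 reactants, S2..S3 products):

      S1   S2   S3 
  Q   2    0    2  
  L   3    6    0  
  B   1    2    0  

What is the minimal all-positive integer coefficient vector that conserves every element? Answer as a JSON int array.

Q: 2·2 = 4 | 1·0+2·2 = 4
L: 2·3 = 6 | 1·6+2·0 = 6
B: 2·1 = 2 | 1·2+2·0 = 2
gcd(2,1,2) = 1

Coefficients: [2, 1, 2]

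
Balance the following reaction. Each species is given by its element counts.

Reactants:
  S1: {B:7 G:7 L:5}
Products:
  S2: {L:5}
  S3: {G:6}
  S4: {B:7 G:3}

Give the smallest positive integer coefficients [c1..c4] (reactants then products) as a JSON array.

B: 3·7 = 21 | 3·0+2·0+3·7 = 21
G: 3·7 = 21 | 3·0+2·6+3·3 = 21
L: 3·5 = 15 | 3·5+2·0+3·0 = 15
gcd(3,3,2,3) = 1

Coefficients: [3, 3, 2, 3]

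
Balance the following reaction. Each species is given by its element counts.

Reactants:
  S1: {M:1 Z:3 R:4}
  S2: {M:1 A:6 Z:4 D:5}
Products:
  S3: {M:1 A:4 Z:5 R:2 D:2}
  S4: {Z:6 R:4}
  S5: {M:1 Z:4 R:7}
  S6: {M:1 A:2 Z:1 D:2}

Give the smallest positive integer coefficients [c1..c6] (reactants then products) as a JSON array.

Coefficients: [5, 2, 1, 1, 2, 4]

M: 5·1+2·1 = 7 | 1·1+1·0+2·1+4·1 = 7
A: 5·0+2·6 = 12 | 1·4+1·0+2·0+4·2 = 12
Z: 5·3+2·4 = 23 | 1·5+1·6+2·4+4·1 = 23
R: 5·4+2·0 = 20 | 1·2+1·4+2·7+4·0 = 20
D: 5·0+2·5 = 10 | 1·2+1·0+2·0+4·2 = 10
gcd(5,2,1,1,2,4) = 1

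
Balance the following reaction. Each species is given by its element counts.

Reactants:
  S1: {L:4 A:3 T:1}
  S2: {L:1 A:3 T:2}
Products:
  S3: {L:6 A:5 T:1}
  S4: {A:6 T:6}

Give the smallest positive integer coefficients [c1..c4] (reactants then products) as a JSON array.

L: 3·4+6·1 = 18 | 3·6+2·0 = 18
A: 3·3+6·3 = 27 | 3·5+2·6 = 27
T: 3·1+6·2 = 15 | 3·1+2·6 = 15
gcd(3,6,3,2) = 1

Coefficients: [3, 6, 3, 2]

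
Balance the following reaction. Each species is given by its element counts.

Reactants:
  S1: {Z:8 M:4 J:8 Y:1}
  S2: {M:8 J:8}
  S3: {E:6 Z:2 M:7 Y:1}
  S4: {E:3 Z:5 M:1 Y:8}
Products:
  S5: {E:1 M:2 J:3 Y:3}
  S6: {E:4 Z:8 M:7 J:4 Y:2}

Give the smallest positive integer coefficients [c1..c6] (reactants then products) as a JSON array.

Coefficients: [3, 1, 3, 2, 4, 5]

E: 3·0+1·0+3·6+2·3 = 24 | 4·1+5·4 = 24
Z: 3·8+1·0+3·2+2·5 = 40 | 4·0+5·8 = 40
M: 3·4+1·8+3·7+2·1 = 43 | 4·2+5·7 = 43
J: 3·8+1·8+3·0+2·0 = 32 | 4·3+5·4 = 32
Y: 3·1+1·0+3·1+2·8 = 22 | 4·3+5·2 = 22
gcd(3,1,3,2,4,5) = 1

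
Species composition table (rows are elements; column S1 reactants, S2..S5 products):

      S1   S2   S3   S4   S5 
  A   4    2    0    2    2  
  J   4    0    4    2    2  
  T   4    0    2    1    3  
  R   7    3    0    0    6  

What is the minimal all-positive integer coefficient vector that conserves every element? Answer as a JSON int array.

A: 6·4 = 24 | 2·2+1·0+4·2+6·2 = 24
J: 6·4 = 24 | 2·0+1·4+4·2+6·2 = 24
T: 6·4 = 24 | 2·0+1·2+4·1+6·3 = 24
R: 6·7 = 42 | 2·3+1·0+4·0+6·6 = 42
gcd(6,2,1,4,6) = 1

Coefficients: [6, 2, 1, 4, 6]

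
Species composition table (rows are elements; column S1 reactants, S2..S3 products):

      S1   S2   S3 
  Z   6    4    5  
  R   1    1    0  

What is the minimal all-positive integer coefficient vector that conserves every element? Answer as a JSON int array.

Z: 5·6 = 30 | 5·4+2·5 = 30
R: 5·1 = 5 | 5·1+2·0 = 5
gcd(5,5,2) = 1

Coefficients: [5, 5, 2]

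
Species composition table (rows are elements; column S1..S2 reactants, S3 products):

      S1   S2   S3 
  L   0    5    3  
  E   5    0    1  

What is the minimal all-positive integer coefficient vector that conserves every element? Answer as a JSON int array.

Coefficients: [1, 3, 5]

L: 1·0+3·5 = 15 | 5·3 = 15
E: 1·5+3·0 = 5 | 5·1 = 5
gcd(1,3,5) = 1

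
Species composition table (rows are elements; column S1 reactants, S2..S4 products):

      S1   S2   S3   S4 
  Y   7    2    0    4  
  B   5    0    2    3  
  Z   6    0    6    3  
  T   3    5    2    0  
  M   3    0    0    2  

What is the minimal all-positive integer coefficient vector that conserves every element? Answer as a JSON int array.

Coefficients: [4, 2, 1, 6]

Y: 4·7 = 28 | 2·2+1·0+6·4 = 28
B: 4·5 = 20 | 2·0+1·2+6·3 = 20
Z: 4·6 = 24 | 2·0+1·6+6·3 = 24
T: 4·3 = 12 | 2·5+1·2+6·0 = 12
M: 4·3 = 12 | 2·0+1·0+6·2 = 12
gcd(4,2,1,6) = 1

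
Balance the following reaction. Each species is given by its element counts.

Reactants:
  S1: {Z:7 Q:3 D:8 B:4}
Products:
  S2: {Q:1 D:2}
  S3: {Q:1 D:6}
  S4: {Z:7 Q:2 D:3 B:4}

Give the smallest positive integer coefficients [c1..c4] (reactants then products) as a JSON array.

Coefficients: [4, 1, 3, 4]

Z: 4·7 = 28 | 1·0+3·0+4·7 = 28
Q: 4·3 = 12 | 1·1+3·1+4·2 = 12
D: 4·8 = 32 | 1·2+3·6+4·3 = 32
B: 4·4 = 16 | 1·0+3·0+4·4 = 16
gcd(4,1,3,4) = 1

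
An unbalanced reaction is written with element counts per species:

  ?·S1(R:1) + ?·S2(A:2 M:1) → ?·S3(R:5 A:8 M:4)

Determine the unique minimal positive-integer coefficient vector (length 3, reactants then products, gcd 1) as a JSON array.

Coefficients: [5, 4, 1]

R: 5·1+4·0 = 5 | 1·5 = 5
A: 5·0+4·2 = 8 | 1·8 = 8
M: 5·0+4·1 = 4 | 1·4 = 4
gcd(5,4,1) = 1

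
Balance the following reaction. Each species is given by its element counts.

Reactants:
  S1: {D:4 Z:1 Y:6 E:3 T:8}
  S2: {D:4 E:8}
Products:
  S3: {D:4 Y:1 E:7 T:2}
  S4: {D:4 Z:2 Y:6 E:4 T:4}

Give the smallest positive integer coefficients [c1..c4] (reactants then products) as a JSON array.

Coefficients: [2, 5, 6, 1]

D: 2·4+5·4 = 28 | 6·4+1·4 = 28
Z: 2·1+5·0 = 2 | 6·0+1·2 = 2
Y: 2·6+5·0 = 12 | 6·1+1·6 = 12
E: 2·3+5·8 = 46 | 6·7+1·4 = 46
T: 2·8+5·0 = 16 | 6·2+1·4 = 16
gcd(2,5,6,1) = 1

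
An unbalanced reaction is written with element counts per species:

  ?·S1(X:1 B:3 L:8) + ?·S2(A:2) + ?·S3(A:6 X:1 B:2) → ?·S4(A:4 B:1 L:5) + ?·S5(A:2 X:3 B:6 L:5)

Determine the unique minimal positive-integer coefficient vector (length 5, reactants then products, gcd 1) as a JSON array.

A: 5·0+1·2+4·6 = 26 | 5·4+3·2 = 26
X: 5·1+1·0+4·1 = 9 | 5·0+3·3 = 9
B: 5·3+1·0+4·2 = 23 | 5·1+3·6 = 23
L: 5·8+1·0+4·0 = 40 | 5·5+3·5 = 40
gcd(5,1,4,5,3) = 1

Coefficients: [5, 1, 4, 5, 3]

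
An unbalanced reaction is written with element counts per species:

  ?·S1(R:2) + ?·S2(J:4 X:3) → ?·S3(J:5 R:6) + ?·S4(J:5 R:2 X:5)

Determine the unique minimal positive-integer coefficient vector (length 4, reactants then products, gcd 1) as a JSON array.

J: 6·0+5·4 = 20 | 1·5+3·5 = 20
R: 6·2+5·0 = 12 | 1·6+3·2 = 12
X: 6·0+5·3 = 15 | 1·0+3·5 = 15
gcd(6,5,1,3) = 1

Coefficients: [6, 5, 1, 3]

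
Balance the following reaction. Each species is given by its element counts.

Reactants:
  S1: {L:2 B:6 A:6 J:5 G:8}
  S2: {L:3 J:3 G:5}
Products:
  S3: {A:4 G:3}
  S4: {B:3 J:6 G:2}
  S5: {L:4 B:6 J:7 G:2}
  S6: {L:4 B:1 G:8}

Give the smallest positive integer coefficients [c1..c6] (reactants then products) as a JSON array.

L: 4·2+4·3 = 20 | 6·0+3·0+2·4+3·4 = 20
B: 4·6+4·0 = 24 | 6·0+3·3+2·6+3·1 = 24
A: 4·6+4·0 = 24 | 6·4+3·0+2·0+3·0 = 24
J: 4·5+4·3 = 32 | 6·0+3·6+2·7+3·0 = 32
G: 4·8+4·5 = 52 | 6·3+3·2+2·2+3·8 = 52
gcd(4,4,6,3,2,3) = 1

Coefficients: [4, 4, 6, 3, 2, 3]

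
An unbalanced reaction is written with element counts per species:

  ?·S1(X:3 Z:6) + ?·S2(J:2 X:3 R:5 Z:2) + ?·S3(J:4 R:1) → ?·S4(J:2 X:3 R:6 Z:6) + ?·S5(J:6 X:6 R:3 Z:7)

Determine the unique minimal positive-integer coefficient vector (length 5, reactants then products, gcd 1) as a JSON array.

J: 6·0+5·2+5·4 = 30 | 3·2+4·6 = 30
X: 6·3+5·3+5·0 = 33 | 3·3+4·6 = 33
R: 6·0+5·5+5·1 = 30 | 3·6+4·3 = 30
Z: 6·6+5·2+5·0 = 46 | 3·6+4·7 = 46
gcd(6,5,5,3,4) = 1

Coefficients: [6, 5, 5, 3, 4]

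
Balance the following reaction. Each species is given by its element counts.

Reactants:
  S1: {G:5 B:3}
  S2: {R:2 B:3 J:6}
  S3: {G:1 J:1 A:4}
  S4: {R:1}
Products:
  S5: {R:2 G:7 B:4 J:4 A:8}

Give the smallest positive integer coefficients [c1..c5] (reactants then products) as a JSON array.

R: 3·0+1·2+6·0+4·1 = 6 | 3·2 = 6
G: 3·5+1·0+6·1+4·0 = 21 | 3·7 = 21
B: 3·3+1·3+6·0+4·0 = 12 | 3·4 = 12
J: 3·0+1·6+6·1+4·0 = 12 | 3·4 = 12
A: 3·0+1·0+6·4+4·0 = 24 | 3·8 = 24
gcd(3,1,6,4,3) = 1

Coefficients: [3, 1, 6, 4, 3]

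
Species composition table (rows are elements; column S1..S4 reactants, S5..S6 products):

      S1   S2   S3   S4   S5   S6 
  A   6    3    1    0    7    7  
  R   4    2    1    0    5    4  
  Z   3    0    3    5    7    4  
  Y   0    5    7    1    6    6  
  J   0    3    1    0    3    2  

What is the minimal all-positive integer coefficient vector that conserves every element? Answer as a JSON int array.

Coefficients: [5, 6, 1, 5, 5, 2]

A: 5·6+6·3+1·1+5·0 = 49 | 5·7+2·7 = 49
R: 5·4+6·2+1·1+5·0 = 33 | 5·5+2·4 = 33
Z: 5·3+6·0+1·3+5·5 = 43 | 5·7+2·4 = 43
Y: 5·0+6·5+1·7+5·1 = 42 | 5·6+2·6 = 42
J: 5·0+6·3+1·1+5·0 = 19 | 5·3+2·2 = 19
gcd(5,6,1,5,5,2) = 1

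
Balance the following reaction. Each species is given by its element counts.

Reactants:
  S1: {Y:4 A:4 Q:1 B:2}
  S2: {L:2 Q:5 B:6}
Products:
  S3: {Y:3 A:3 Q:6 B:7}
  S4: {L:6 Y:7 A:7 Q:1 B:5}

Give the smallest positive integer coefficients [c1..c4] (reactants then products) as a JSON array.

L: 4·0+3·2 = 6 | 3·0+1·6 = 6
Y: 4·4+3·0 = 16 | 3·3+1·7 = 16
A: 4·4+3·0 = 16 | 3·3+1·7 = 16
Q: 4·1+3·5 = 19 | 3·6+1·1 = 19
B: 4·2+3·6 = 26 | 3·7+1·5 = 26
gcd(4,3,3,1) = 1

Coefficients: [4, 3, 3, 1]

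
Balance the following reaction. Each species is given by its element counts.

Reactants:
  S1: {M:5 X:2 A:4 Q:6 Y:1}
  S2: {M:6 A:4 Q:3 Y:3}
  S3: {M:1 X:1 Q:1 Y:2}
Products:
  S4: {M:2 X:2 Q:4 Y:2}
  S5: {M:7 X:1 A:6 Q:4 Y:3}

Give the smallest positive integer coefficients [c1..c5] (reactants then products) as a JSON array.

Coefficients: [4, 2, 6, 5, 4]

M: 4·5+2·6+6·1 = 38 | 5·2+4·7 = 38
X: 4·2+2·0+6·1 = 14 | 5·2+4·1 = 14
A: 4·4+2·4+6·0 = 24 | 5·0+4·6 = 24
Q: 4·6+2·3+6·1 = 36 | 5·4+4·4 = 36
Y: 4·1+2·3+6·2 = 22 | 5·2+4·3 = 22
gcd(4,2,6,5,4) = 1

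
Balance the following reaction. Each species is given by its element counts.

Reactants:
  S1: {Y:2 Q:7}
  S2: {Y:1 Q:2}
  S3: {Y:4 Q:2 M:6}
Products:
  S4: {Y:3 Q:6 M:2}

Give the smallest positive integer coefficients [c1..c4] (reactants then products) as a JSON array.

Y: 2·2+1·1+1·4 = 9 | 3·3 = 9
Q: 2·7+1·2+1·2 = 18 | 3·6 = 18
M: 2·0+1·0+1·6 = 6 | 3·2 = 6
gcd(2,1,1,3) = 1

Coefficients: [2, 1, 1, 3]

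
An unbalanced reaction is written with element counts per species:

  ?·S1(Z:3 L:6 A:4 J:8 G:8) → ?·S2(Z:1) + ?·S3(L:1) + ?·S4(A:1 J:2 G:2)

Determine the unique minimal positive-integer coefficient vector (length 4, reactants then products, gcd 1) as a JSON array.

Coefficients: [1, 3, 6, 4]

Z: 1·3 = 3 | 3·1+6·0+4·0 = 3
L: 1·6 = 6 | 3·0+6·1+4·0 = 6
A: 1·4 = 4 | 3·0+6·0+4·1 = 4
J: 1·8 = 8 | 3·0+6·0+4·2 = 8
G: 1·8 = 8 | 3·0+6·0+4·2 = 8
gcd(1,3,6,4) = 1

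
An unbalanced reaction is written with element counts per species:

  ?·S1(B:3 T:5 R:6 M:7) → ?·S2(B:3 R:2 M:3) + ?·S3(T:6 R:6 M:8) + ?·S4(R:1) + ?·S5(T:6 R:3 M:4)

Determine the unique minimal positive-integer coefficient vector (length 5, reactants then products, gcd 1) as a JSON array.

B: 6·3 = 18 | 6·3+1·0+6·0+4·0 = 18
T: 6·5 = 30 | 6·0+1·6+6·0+4·6 = 30
R: 6·6 = 36 | 6·2+1·6+6·1+4·3 = 36
M: 6·7 = 42 | 6·3+1·8+6·0+4·4 = 42
gcd(6,6,1,6,4) = 1

Coefficients: [6, 6, 1, 6, 4]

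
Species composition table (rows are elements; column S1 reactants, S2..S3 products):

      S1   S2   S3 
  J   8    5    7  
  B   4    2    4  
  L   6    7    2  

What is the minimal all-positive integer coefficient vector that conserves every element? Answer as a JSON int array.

J: 3·8 = 24 | 2·5+2·7 = 24
B: 3·4 = 12 | 2·2+2·4 = 12
L: 3·6 = 18 | 2·7+2·2 = 18
gcd(3,2,2) = 1

Coefficients: [3, 2, 2]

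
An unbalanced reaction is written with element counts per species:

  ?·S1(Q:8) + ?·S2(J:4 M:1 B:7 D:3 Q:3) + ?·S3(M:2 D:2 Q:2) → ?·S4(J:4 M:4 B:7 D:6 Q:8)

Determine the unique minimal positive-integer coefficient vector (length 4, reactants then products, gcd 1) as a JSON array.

J: 1·0+4·4+6·0 = 16 | 4·4 = 16
M: 1·0+4·1+6·2 = 16 | 4·4 = 16
B: 1·0+4·7+6·0 = 28 | 4·7 = 28
D: 1·0+4·3+6·2 = 24 | 4·6 = 24
Q: 1·8+4·3+6·2 = 32 | 4·8 = 32
gcd(1,4,6,4) = 1

Coefficients: [1, 4, 6, 4]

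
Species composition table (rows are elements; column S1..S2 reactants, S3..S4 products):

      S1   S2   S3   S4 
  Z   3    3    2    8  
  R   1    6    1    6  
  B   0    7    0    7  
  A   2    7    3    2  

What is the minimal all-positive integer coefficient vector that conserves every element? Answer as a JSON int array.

Z: 5·3+1·3 = 18 | 5·2+1·8 = 18
R: 5·1+1·6 = 11 | 5·1+1·6 = 11
B: 5·0+1·7 = 7 | 5·0+1·7 = 7
A: 5·2+1·7 = 17 | 5·3+1·2 = 17
gcd(5,1,5,1) = 1

Coefficients: [5, 1, 5, 1]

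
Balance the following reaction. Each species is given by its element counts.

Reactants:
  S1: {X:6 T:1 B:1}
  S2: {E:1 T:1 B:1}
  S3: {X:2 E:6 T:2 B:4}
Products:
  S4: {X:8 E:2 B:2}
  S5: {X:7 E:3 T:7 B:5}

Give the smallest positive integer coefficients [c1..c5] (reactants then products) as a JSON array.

Coefficients: [6, 6, 1, 3, 2]

X: 6·6+6·0+1·2 = 38 | 3·8+2·7 = 38
E: 6·0+6·1+1·6 = 12 | 3·2+2·3 = 12
T: 6·1+6·1+1·2 = 14 | 3·0+2·7 = 14
B: 6·1+6·1+1·4 = 16 | 3·2+2·5 = 16
gcd(6,6,1,3,2) = 1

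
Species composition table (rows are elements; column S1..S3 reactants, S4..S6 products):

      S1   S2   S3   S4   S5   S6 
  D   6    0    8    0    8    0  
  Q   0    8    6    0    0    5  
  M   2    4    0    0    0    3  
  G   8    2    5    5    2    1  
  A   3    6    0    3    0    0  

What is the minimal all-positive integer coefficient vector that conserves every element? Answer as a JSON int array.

D: 4·6+1·0+2·8 = 40 | 6·0+5·8+4·0 = 40
Q: 4·0+1·8+2·6 = 20 | 6·0+5·0+4·5 = 20
M: 4·2+1·4+2·0 = 12 | 6·0+5·0+4·3 = 12
G: 4·8+1·2+2·5 = 44 | 6·5+5·2+4·1 = 44
A: 4·3+1·6+2·0 = 18 | 6·3+5·0+4·0 = 18
gcd(4,1,2,6,5,4) = 1

Coefficients: [4, 1, 2, 6, 5, 4]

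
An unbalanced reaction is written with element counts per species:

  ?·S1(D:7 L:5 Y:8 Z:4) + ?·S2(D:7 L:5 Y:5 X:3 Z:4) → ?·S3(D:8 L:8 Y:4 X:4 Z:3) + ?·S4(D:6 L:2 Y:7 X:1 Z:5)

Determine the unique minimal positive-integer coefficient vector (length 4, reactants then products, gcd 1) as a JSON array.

D: 1·7+5·7 = 42 | 3·8+3·6 = 42
L: 1·5+5·5 = 30 | 3·8+3·2 = 30
Y: 1·8+5·5 = 33 | 3·4+3·7 = 33
X: 1·0+5·3 = 15 | 3·4+3·1 = 15
Z: 1·4+5·4 = 24 | 3·3+3·5 = 24
gcd(1,5,3,3) = 1

Coefficients: [1, 5, 3, 3]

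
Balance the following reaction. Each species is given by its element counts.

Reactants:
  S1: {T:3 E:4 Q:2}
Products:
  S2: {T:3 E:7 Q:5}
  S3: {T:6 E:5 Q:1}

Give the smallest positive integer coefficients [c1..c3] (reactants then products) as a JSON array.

T: 3·3 = 9 | 1·3+1·6 = 9
E: 3·4 = 12 | 1·7+1·5 = 12
Q: 3·2 = 6 | 1·5+1·1 = 6
gcd(3,1,1) = 1

Coefficients: [3, 1, 1]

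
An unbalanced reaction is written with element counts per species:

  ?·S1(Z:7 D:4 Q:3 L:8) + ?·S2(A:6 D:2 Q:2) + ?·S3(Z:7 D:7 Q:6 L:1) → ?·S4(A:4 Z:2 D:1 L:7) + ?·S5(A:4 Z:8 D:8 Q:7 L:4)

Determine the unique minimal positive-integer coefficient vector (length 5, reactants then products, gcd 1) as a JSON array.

A: 3·0+4·6+3·0 = 24 | 1·4+5·4 = 24
Z: 3·7+4·0+3·7 = 42 | 1·2+5·8 = 42
D: 3·4+4·2+3·7 = 41 | 1·1+5·8 = 41
Q: 3·3+4·2+3·6 = 35 | 1·0+5·7 = 35
L: 3·8+4·0+3·1 = 27 | 1·7+5·4 = 27
gcd(3,4,3,1,5) = 1

Coefficients: [3, 4, 3, 1, 5]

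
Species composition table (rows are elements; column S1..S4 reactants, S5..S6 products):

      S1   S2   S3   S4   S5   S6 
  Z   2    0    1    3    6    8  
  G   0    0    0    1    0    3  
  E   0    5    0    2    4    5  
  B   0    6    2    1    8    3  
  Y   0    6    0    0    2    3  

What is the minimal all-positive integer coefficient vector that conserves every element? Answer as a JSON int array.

Coefficients: [5, 2, 6, 6, 3, 2]

Z: 5·2+2·0+6·1+6·3 = 34 | 3·6+2·8 = 34
G: 5·0+2·0+6·0+6·1 = 6 | 3·0+2·3 = 6
E: 5·0+2·5+6·0+6·2 = 22 | 3·4+2·5 = 22
B: 5·0+2·6+6·2+6·1 = 30 | 3·8+2·3 = 30
Y: 5·0+2·6+6·0+6·0 = 12 | 3·2+2·3 = 12
gcd(5,2,6,6,3,2) = 1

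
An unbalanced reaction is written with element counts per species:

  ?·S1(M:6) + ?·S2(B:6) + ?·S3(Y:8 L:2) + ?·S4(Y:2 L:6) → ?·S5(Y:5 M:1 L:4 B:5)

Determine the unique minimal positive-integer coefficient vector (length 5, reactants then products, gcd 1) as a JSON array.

Coefficients: [1, 5, 3, 3, 6]

Y: 1·0+5·0+3·8+3·2 = 30 | 6·5 = 30
M: 1·6+5·0+3·0+3·0 = 6 | 6·1 = 6
L: 1·0+5·0+3·2+3·6 = 24 | 6·4 = 24
B: 1·0+5·6+3·0+3·0 = 30 | 6·5 = 30
gcd(1,5,3,3,6) = 1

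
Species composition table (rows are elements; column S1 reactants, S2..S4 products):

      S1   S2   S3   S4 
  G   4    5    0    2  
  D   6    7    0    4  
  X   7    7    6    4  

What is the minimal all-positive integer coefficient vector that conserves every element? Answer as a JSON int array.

Coefficients: [6, 4, 1, 2]

G: 6·4 = 24 | 4·5+1·0+2·2 = 24
D: 6·6 = 36 | 4·7+1·0+2·4 = 36
X: 6·7 = 42 | 4·7+1·6+2·4 = 42
gcd(6,4,1,2) = 1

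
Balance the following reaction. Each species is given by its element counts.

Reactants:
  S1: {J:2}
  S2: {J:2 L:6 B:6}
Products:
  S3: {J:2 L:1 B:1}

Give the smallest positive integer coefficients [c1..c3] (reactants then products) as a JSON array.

Coefficients: [5, 1, 6]

J: 5·2+1·2 = 12 | 6·2 = 12
L: 5·0+1·6 = 6 | 6·1 = 6
B: 5·0+1·6 = 6 | 6·1 = 6
gcd(5,1,6) = 1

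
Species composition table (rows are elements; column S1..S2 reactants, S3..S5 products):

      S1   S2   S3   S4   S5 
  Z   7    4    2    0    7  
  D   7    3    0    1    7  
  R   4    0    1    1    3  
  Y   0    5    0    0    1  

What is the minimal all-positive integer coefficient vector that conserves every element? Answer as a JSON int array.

Z: 5·7+1·4 = 39 | 2·2+3·0+5·7 = 39
D: 5·7+1·3 = 38 | 2·0+3·1+5·7 = 38
R: 5·4+1·0 = 20 | 2·1+3·1+5·3 = 20
Y: 5·0+1·5 = 5 | 2·0+3·0+5·1 = 5
gcd(5,1,2,3,5) = 1

Coefficients: [5, 1, 2, 3, 5]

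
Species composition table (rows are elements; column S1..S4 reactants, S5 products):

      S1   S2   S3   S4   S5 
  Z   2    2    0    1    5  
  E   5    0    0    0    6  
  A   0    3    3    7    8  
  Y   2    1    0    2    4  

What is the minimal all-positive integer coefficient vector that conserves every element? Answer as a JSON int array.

Coefficients: [6, 6, 5, 1, 5]

Z: 6·2+6·2+5·0+1·1 = 25 | 5·5 = 25
E: 6·5+6·0+5·0+1·0 = 30 | 5·6 = 30
A: 6·0+6·3+5·3+1·7 = 40 | 5·8 = 40
Y: 6·2+6·1+5·0+1·2 = 20 | 5·4 = 20
gcd(6,6,5,1,5) = 1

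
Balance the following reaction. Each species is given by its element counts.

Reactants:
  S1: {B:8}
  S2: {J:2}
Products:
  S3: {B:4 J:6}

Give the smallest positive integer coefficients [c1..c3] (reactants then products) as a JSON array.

B: 1·8+6·0 = 8 | 2·4 = 8
J: 1·0+6·2 = 12 | 2·6 = 12
gcd(1,6,2) = 1

Coefficients: [1, 6, 2]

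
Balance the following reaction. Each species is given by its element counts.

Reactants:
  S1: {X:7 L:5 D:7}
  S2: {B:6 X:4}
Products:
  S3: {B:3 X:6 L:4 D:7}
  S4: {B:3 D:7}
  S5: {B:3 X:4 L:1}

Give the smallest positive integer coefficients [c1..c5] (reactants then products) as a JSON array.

B: 2·0+4·6 = 24 | 1·3+1·3+6·3 = 24
X: 2·7+4·4 = 30 | 1·6+1·0+6·4 = 30
L: 2·5+4·0 = 10 | 1·4+1·0+6·1 = 10
D: 2·7+4·0 = 14 | 1·7+1·7+6·0 = 14
gcd(2,4,1,1,6) = 1

Coefficients: [2, 4, 1, 1, 6]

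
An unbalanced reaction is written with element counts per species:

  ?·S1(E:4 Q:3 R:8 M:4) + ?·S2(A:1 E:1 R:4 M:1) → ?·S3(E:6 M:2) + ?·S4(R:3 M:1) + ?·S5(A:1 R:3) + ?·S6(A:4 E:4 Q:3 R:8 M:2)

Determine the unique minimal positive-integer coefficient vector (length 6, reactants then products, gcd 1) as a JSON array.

Coefficients: [1, 6, 1, 6, 2, 1]

A: 1·0+6·1 = 6 | 1·0+6·0+2·1+1·4 = 6
E: 1·4+6·1 = 10 | 1·6+6·0+2·0+1·4 = 10
Q: 1·3+6·0 = 3 | 1·0+6·0+2·0+1·3 = 3
R: 1·8+6·4 = 32 | 1·0+6·3+2·3+1·8 = 32
M: 1·4+6·1 = 10 | 1·2+6·1+2·0+1·2 = 10
gcd(1,6,1,6,2,1) = 1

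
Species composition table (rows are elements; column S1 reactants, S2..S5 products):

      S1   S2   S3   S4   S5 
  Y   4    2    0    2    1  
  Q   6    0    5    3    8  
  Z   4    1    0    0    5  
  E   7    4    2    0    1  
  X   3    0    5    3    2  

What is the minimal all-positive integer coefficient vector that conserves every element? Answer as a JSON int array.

Y: 4·4 = 16 | 6·2+1·0+1·2+2·1 = 16
Q: 4·6 = 24 | 6·0+1·5+1·3+2·8 = 24
Z: 4·4 = 16 | 6·1+1·0+1·0+2·5 = 16
E: 4·7 = 28 | 6·4+1·2+1·0+2·1 = 28
X: 4·3 = 12 | 6·0+1·5+1·3+2·2 = 12
gcd(4,6,1,1,2) = 1

Coefficients: [4, 6, 1, 1, 2]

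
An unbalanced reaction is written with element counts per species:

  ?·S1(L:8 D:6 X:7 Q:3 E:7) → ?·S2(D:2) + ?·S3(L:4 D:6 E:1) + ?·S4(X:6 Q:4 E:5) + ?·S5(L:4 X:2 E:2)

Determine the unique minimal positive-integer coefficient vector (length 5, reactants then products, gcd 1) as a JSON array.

L: 4·8 = 32 | 3·0+3·4+3·0+5·4 = 32
D: 4·6 = 24 | 3·2+3·6+3·0+5·0 = 24
X: 4·7 = 28 | 3·0+3·0+3·6+5·2 = 28
Q: 4·3 = 12 | 3·0+3·0+3·4+5·0 = 12
E: 4·7 = 28 | 3·0+3·1+3·5+5·2 = 28
gcd(4,3,3,3,5) = 1

Coefficients: [4, 3, 3, 3, 5]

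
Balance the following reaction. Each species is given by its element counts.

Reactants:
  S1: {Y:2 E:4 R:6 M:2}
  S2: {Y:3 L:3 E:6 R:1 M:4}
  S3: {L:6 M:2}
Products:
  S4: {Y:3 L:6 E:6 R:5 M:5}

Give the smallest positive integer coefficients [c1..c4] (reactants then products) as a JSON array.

Coefficients: [3, 2, 3, 4]

Y: 3·2+2·3+3·0 = 12 | 4·3 = 12
L: 3·0+2·3+3·6 = 24 | 4·6 = 24
E: 3·4+2·6+3·0 = 24 | 4·6 = 24
R: 3·6+2·1+3·0 = 20 | 4·5 = 20
M: 3·2+2·4+3·2 = 20 | 4·5 = 20
gcd(3,2,3,4) = 1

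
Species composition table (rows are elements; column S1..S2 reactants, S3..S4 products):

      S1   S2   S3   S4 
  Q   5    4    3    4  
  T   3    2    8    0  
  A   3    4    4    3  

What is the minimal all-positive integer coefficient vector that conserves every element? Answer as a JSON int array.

Q: 2·5+5·4 = 30 | 2·3+6·4 = 30
T: 2·3+5·2 = 16 | 2·8+6·0 = 16
A: 2·3+5·4 = 26 | 2·4+6·3 = 26
gcd(2,5,2,6) = 1

Coefficients: [2, 5, 2, 6]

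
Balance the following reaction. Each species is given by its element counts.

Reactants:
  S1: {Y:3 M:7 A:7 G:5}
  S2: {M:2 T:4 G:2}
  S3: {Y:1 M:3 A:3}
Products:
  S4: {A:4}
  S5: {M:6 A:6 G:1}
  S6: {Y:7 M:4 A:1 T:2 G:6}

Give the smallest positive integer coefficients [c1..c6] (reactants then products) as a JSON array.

Y: 3·3+1·0+5·1 = 14 | 1·0+5·0+2·7 = 14
M: 3·7+1·2+5·3 = 38 | 1·0+5·6+2·4 = 38
A: 3·7+1·0+5·3 = 36 | 1·4+5·6+2·1 = 36
T: 3·0+1·4+5·0 = 4 | 1·0+5·0+2·2 = 4
G: 3·5+1·2+5·0 = 17 | 1·0+5·1+2·6 = 17
gcd(3,1,5,1,5,2) = 1

Coefficients: [3, 1, 5, 1, 5, 2]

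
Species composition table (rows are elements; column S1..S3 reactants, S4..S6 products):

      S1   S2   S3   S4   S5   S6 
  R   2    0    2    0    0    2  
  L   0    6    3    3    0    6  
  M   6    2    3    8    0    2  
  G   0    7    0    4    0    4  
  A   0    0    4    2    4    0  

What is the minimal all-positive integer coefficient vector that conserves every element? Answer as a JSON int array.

Coefficients: [1, 4, 4, 2, 3, 5]

R: 1·2+4·0+4·2 = 10 | 2·0+3·0+5·2 = 10
L: 1·0+4·6+4·3 = 36 | 2·3+3·0+5·6 = 36
M: 1·6+4·2+4·3 = 26 | 2·8+3·0+5·2 = 26
G: 1·0+4·7+4·0 = 28 | 2·4+3·0+5·4 = 28
A: 1·0+4·0+4·4 = 16 | 2·2+3·4+5·0 = 16
gcd(1,4,4,2,3,5) = 1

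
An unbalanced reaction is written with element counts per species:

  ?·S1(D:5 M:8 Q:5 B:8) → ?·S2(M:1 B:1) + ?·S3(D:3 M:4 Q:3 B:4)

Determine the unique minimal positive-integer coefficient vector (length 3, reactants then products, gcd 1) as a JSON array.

Coefficients: [3, 4, 5]

D: 3·5 = 15 | 4·0+5·3 = 15
M: 3·8 = 24 | 4·1+5·4 = 24
Q: 3·5 = 15 | 4·0+5·3 = 15
B: 3·8 = 24 | 4·1+5·4 = 24
gcd(3,4,5) = 1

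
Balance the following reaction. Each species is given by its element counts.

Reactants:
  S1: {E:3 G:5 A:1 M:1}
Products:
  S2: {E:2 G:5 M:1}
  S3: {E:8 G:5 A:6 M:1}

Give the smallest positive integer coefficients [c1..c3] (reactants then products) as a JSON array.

E: 6·3 = 18 | 5·2+1·8 = 18
G: 6·5 = 30 | 5·5+1·5 = 30
A: 6·1 = 6 | 5·0+1·6 = 6
M: 6·1 = 6 | 5·1+1·1 = 6
gcd(6,5,1) = 1

Coefficients: [6, 5, 1]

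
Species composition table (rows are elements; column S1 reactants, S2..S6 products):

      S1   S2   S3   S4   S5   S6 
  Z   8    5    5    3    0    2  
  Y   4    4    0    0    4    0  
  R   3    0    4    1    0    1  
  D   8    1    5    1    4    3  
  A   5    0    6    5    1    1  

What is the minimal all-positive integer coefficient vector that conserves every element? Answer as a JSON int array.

Coefficients: [5, 3, 2, 1, 2, 6]

Z: 5·8 = 40 | 3·5+2·5+1·3+2·0+6·2 = 40
Y: 5·4 = 20 | 3·4+2·0+1·0+2·4+6·0 = 20
R: 5·3 = 15 | 3·0+2·4+1·1+2·0+6·1 = 15
D: 5·8 = 40 | 3·1+2·5+1·1+2·4+6·3 = 40
A: 5·5 = 25 | 3·0+2·6+1·5+2·1+6·1 = 25
gcd(5,3,2,1,2,6) = 1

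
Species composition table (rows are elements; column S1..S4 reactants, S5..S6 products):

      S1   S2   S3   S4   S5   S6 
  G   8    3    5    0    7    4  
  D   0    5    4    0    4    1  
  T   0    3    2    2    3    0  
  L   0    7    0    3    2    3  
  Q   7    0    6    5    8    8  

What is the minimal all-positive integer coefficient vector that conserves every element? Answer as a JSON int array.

Coefficients: [2, 1, 4, 2, 5, 1]

G: 2·8+1·3+4·5+2·0 = 39 | 5·7+1·4 = 39
D: 2·0+1·5+4·4+2·0 = 21 | 5·4+1·1 = 21
T: 2·0+1·3+4·2+2·2 = 15 | 5·3+1·0 = 15
L: 2·0+1·7+4·0+2·3 = 13 | 5·2+1·3 = 13
Q: 2·7+1·0+4·6+2·5 = 48 | 5·8+1·8 = 48
gcd(2,1,4,2,5,1) = 1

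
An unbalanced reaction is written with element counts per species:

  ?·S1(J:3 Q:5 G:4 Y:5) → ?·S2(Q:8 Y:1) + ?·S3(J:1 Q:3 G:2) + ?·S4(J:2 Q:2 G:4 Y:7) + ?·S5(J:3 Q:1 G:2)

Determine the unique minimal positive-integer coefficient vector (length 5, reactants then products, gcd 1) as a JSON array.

Coefficients: [6, 2, 1, 4, 3]

J: 6·3 = 18 | 2·0+1·1+4·2+3·3 = 18
Q: 6·5 = 30 | 2·8+1·3+4·2+3·1 = 30
G: 6·4 = 24 | 2·0+1·2+4·4+3·2 = 24
Y: 6·5 = 30 | 2·1+1·0+4·7+3·0 = 30
gcd(6,2,1,4,3) = 1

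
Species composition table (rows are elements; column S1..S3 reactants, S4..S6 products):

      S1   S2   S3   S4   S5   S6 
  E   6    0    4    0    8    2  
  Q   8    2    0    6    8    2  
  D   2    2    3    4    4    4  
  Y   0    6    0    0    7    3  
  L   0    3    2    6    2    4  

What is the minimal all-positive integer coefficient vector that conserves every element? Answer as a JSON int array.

E: 3·6+4·0+2·4 = 26 | 1·0+3·8+1·2 = 26
Q: 3·8+4·2+2·0 = 32 | 1·6+3·8+1·2 = 32
D: 3·2+4·2+2·3 = 20 | 1·4+3·4+1·4 = 20
Y: 3·0+4·6+2·0 = 24 | 1·0+3·7+1·3 = 24
L: 3·0+4·3+2·2 = 16 | 1·6+3·2+1·4 = 16
gcd(3,4,2,1,3,1) = 1

Coefficients: [3, 4, 2, 1, 3, 1]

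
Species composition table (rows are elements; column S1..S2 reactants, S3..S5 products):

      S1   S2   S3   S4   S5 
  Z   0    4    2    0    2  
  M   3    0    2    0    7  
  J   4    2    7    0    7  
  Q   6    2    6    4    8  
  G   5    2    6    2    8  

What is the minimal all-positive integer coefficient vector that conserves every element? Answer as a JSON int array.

Z: 6·0+2·4 = 8 | 2·2+3·0+2·2 = 8
M: 6·3+2·0 = 18 | 2·2+3·0+2·7 = 18
J: 6·4+2·2 = 28 | 2·7+3·0+2·7 = 28
Q: 6·6+2·2 = 40 | 2·6+3·4+2·8 = 40
G: 6·5+2·2 = 34 | 2·6+3·2+2·8 = 34
gcd(6,2,2,3,2) = 1

Coefficients: [6, 2, 2, 3, 2]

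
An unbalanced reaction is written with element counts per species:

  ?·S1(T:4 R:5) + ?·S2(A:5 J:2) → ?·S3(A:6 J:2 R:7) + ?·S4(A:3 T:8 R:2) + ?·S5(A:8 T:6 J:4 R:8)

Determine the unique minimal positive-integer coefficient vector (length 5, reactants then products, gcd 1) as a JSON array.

Coefficients: [5, 5, 1, 1, 2]

A: 5·0+5·5 = 25 | 1·6+1·3+2·8 = 25
T: 5·4+5·0 = 20 | 1·0+1·8+2·6 = 20
J: 5·0+5·2 = 10 | 1·2+1·0+2·4 = 10
R: 5·5+5·0 = 25 | 1·7+1·2+2·8 = 25
gcd(5,5,1,1,2) = 1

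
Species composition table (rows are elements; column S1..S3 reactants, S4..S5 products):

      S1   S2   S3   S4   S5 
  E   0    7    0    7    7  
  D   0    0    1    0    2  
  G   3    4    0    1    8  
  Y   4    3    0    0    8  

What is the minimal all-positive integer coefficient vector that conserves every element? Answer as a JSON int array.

E: 3·0+4·7+6·0 = 28 | 1·7+3·7 = 28
D: 3·0+4·0+6·1 = 6 | 1·0+3·2 = 6
G: 3·3+4·4+6·0 = 25 | 1·1+3·8 = 25
Y: 3·4+4·3+6·0 = 24 | 1·0+3·8 = 24
gcd(3,4,6,1,3) = 1

Coefficients: [3, 4, 6, 1, 3]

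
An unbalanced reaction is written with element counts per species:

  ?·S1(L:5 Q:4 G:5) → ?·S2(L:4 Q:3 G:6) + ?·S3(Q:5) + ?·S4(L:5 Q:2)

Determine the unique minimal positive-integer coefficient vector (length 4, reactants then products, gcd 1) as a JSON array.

Coefficients: [6, 5, 1, 2]

L: 6·5 = 30 | 5·4+1·0+2·5 = 30
Q: 6·4 = 24 | 5·3+1·5+2·2 = 24
G: 6·5 = 30 | 5·6+1·0+2·0 = 30
gcd(6,5,1,2) = 1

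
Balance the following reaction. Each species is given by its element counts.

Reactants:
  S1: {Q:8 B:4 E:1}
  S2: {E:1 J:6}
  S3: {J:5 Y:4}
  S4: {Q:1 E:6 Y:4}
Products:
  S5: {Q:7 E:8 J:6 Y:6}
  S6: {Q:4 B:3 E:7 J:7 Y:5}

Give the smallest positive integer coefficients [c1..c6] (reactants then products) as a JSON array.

Coefficients: [3, 5, 2, 6, 2, 4]

Q: 3·8+5·0+2·0+6·1 = 30 | 2·7+4·4 = 30
B: 3·4+5·0+2·0+6·0 = 12 | 2·0+4·3 = 12
E: 3·1+5·1+2·0+6·6 = 44 | 2·8+4·7 = 44
J: 3·0+5·6+2·5+6·0 = 40 | 2·6+4·7 = 40
Y: 3·0+5·0+2·4+6·4 = 32 | 2·6+4·5 = 32
gcd(3,5,2,6,2,4) = 1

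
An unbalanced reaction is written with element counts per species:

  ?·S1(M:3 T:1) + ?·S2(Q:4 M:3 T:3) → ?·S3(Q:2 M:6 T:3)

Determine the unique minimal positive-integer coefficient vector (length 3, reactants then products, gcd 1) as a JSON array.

Q: 3·0+1·4 = 4 | 2·2 = 4
M: 3·3+1·3 = 12 | 2·6 = 12
T: 3·1+1·3 = 6 | 2·3 = 6
gcd(3,1,2) = 1

Coefficients: [3, 1, 2]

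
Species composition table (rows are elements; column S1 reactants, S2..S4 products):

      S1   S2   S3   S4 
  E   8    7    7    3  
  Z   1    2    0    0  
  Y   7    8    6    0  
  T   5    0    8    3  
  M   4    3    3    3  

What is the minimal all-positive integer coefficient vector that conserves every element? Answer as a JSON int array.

E: 6·8 = 48 | 3·7+3·7+2·3 = 48
Z: 6·1 = 6 | 3·2+3·0+2·0 = 6
Y: 6·7 = 42 | 3·8+3·6+2·0 = 42
T: 6·5 = 30 | 3·0+3·8+2·3 = 30
M: 6·4 = 24 | 3·3+3·3+2·3 = 24
gcd(6,3,3,2) = 1

Coefficients: [6, 3, 3, 2]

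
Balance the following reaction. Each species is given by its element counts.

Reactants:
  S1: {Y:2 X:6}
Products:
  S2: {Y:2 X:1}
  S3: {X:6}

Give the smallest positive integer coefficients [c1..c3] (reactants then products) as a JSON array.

Coefficients: [6, 6, 5]

Y: 6·2 = 12 | 6·2+5·0 = 12
X: 6·6 = 36 | 6·1+5·6 = 36
gcd(6,6,5) = 1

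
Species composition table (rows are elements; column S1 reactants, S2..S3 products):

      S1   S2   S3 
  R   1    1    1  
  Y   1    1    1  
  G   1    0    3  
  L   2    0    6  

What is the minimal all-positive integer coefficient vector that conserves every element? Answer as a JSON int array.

Coefficients: [3, 2, 1]

R: 3·1 = 3 | 2·1+1·1 = 3
Y: 3·1 = 3 | 2·1+1·1 = 3
G: 3·1 = 3 | 2·0+1·3 = 3
L: 3·2 = 6 | 2·0+1·6 = 6
gcd(3,2,1) = 1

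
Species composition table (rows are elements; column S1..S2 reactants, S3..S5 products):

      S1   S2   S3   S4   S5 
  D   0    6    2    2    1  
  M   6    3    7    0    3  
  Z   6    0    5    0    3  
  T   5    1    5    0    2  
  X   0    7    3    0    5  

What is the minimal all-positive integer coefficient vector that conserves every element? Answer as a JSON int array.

D: 6·0+4·6 = 24 | 6·2+5·2+2·1 = 24
M: 6·6+4·3 = 48 | 6·7+5·0+2·3 = 48
Z: 6·6+4·0 = 36 | 6·5+5·0+2·3 = 36
T: 6·5+4·1 = 34 | 6·5+5·0+2·2 = 34
X: 6·0+4·7 = 28 | 6·3+5·0+2·5 = 28
gcd(6,4,6,5,2) = 1

Coefficients: [6, 4, 6, 5, 2]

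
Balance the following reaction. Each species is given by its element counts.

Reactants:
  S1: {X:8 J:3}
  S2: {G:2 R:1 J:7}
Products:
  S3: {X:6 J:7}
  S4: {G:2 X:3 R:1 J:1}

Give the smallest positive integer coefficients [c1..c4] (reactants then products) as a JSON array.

G: 3·0+2·2 = 4 | 3·0+2·2 = 4
X: 3·8+2·0 = 24 | 3·6+2·3 = 24
R: 3·0+2·1 = 2 | 3·0+2·1 = 2
J: 3·3+2·7 = 23 | 3·7+2·1 = 23
gcd(3,2,3,2) = 1

Coefficients: [3, 2, 3, 2]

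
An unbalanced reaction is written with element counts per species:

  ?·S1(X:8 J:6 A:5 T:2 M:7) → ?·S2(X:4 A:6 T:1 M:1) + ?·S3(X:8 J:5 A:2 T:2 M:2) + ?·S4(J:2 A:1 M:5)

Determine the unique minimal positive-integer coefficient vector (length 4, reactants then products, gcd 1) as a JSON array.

X: 5·8 = 40 | 2·4+4·8+5·0 = 40
J: 5·6 = 30 | 2·0+4·5+5·2 = 30
A: 5·5 = 25 | 2·6+4·2+5·1 = 25
T: 5·2 = 10 | 2·1+4·2+5·0 = 10
M: 5·7 = 35 | 2·1+4·2+5·5 = 35
gcd(5,2,4,5) = 1

Coefficients: [5, 2, 4, 5]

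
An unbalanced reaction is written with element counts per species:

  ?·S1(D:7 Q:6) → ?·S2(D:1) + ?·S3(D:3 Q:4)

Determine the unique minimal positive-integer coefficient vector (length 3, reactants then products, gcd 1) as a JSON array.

D: 2·7 = 14 | 5·1+3·3 = 14
Q: 2·6 = 12 | 5·0+3·4 = 12
gcd(2,5,3) = 1

Coefficients: [2, 5, 3]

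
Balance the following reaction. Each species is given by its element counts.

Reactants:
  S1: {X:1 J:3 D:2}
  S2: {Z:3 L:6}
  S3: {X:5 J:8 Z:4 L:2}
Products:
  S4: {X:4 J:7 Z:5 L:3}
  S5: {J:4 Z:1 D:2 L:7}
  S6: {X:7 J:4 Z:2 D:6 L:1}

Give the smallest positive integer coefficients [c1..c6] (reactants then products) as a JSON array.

Coefficients: [6, 5, 5, 6, 3, 1]

X: 6·1+5·0+5·5 = 31 | 6·4+3·0+1·7 = 31
J: 6·3+5·0+5·8 = 58 | 6·7+3·4+1·4 = 58
Z: 6·0+5·3+5·4 = 35 | 6·5+3·1+1·2 = 35
D: 6·2+5·0+5·0 = 12 | 6·0+3·2+1·6 = 12
L: 6·0+5·6+5·2 = 40 | 6·3+3·7+1·1 = 40
gcd(6,5,5,6,3,1) = 1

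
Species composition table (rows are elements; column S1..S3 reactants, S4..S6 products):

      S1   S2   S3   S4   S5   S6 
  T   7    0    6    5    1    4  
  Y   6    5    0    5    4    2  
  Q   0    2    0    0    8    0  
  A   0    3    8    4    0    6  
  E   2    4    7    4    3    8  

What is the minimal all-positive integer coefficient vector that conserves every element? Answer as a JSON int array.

T: 3·7+4·0+3·6 = 39 | 6·5+1·1+2·4 = 39
Y: 3·6+4·5+3·0 = 38 | 6·5+1·4+2·2 = 38
Q: 3·0+4·2+3·0 = 8 | 6·0+1·8+2·0 = 8
A: 3·0+4·3+3·8 = 36 | 6·4+1·0+2·6 = 36
E: 3·2+4·4+3·7 = 43 | 6·4+1·3+2·8 = 43
gcd(3,4,3,6,1,2) = 1

Coefficients: [3, 4, 3, 6, 1, 2]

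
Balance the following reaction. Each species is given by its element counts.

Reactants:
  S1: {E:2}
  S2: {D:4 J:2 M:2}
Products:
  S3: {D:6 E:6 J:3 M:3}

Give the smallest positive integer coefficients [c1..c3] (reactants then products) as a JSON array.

Coefficients: [6, 3, 2]

D: 6·0+3·4 = 12 | 2·6 = 12
E: 6·2+3·0 = 12 | 2·6 = 12
J: 6·0+3·2 = 6 | 2·3 = 6
M: 6·0+3·2 = 6 | 2·3 = 6
gcd(6,3,2) = 1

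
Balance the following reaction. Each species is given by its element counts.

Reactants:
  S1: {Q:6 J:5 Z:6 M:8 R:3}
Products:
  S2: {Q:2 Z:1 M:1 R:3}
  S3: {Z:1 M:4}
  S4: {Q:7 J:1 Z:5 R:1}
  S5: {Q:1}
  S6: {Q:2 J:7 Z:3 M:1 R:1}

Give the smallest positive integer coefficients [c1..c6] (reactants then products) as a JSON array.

Q: 3·6 = 18 | 2·2+5·0+1·7+3·1+2·2 = 18
J: 3·5 = 15 | 2·0+5·0+1·1+3·0+2·7 = 15
Z: 3·6 = 18 | 2·1+5·1+1·5+3·0+2·3 = 18
M: 3·8 = 24 | 2·1+5·4+1·0+3·0+2·1 = 24
R: 3·3 = 9 | 2·3+5·0+1·1+3·0+2·1 = 9
gcd(3,2,5,1,3,2) = 1

Coefficients: [3, 2, 5, 1, 3, 2]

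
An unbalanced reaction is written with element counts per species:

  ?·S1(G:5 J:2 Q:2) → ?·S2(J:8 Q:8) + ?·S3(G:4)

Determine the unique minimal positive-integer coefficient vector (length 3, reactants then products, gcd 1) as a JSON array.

G: 4·5 = 20 | 1·0+5·4 = 20
J: 4·2 = 8 | 1·8+5·0 = 8
Q: 4·2 = 8 | 1·8+5·0 = 8
gcd(4,1,5) = 1

Coefficients: [4, 1, 5]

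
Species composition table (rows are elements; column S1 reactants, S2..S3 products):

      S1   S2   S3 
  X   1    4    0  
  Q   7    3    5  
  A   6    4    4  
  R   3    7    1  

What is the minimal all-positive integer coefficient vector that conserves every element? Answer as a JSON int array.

X: 4·1 = 4 | 1·4+5·0 = 4
Q: 4·7 = 28 | 1·3+5·5 = 28
A: 4·6 = 24 | 1·4+5·4 = 24
R: 4·3 = 12 | 1·7+5·1 = 12
gcd(4,1,5) = 1

Coefficients: [4, 1, 5]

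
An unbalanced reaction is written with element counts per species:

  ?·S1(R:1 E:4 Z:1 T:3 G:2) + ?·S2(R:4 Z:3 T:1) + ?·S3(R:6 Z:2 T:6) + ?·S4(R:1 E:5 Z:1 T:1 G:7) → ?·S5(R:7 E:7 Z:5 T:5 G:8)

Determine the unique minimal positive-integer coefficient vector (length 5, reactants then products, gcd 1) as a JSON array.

R: 2·1+4·4+1·6+4·1 = 28 | 4·7 = 28
E: 2·4+4·0+1·0+4·5 = 28 | 4·7 = 28
Z: 2·1+4·3+1·2+4·1 = 20 | 4·5 = 20
T: 2·3+4·1+1·6+4·1 = 20 | 4·5 = 20
G: 2·2+4·0+1·0+4·7 = 32 | 4·8 = 32
gcd(2,4,1,4,4) = 1

Coefficients: [2, 4, 1, 4, 4]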